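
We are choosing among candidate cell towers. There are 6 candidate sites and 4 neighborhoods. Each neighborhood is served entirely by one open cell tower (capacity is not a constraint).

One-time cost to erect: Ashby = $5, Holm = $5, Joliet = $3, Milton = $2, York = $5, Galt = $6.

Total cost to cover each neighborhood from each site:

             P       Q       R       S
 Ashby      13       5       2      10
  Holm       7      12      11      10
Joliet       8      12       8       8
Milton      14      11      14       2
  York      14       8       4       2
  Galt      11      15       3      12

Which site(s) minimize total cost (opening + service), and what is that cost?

For any fixed open set, each neighborhood goes to its cheapest open site; total = fixed + service.
{Ashby, Joliet, Milton}: P→Joliet 8, Q→Ashby 5, R→Ashby 2, S→Milton 2. Service 17; fixed 10; total 27.
{Ashby, Holm, Milton}: service 16 + fixed 12 = 28
{Ashby, Milton}: P→Ashby 13, Q→Ashby 5, R→Ashby 2, S→Milton 2. Service 22; fixed 7; total 29.
{Ashby, Holm, Joliet, Milton, York, Galt}: service 16 + fixed 26 = 42
No other subset beats 27.

Open Ashby, Joliet and Milton; minimum total cost 27.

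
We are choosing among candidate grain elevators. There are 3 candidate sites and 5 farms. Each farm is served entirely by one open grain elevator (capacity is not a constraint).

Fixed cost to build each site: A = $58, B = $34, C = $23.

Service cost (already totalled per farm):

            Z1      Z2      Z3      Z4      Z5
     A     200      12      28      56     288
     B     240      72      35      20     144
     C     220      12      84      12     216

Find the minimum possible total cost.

For any fixed open set, each farm goes to its cheapest open site; total = fixed + service.
{B, C}: Z1→C 220, Z2→C 12, Z3→B 35, Z4→C 12, Z5→B 144. Service 423; fixed 57; total 480.
{A, B}: service 404 + fixed 92 = 496
{A, B, C}: service 396 + fixed 115 = 511
{C}: service 544 + fixed 23 = 567
(All 7 nonempty subsets were checked; B and C is lowest.)

Minimum total cost: 480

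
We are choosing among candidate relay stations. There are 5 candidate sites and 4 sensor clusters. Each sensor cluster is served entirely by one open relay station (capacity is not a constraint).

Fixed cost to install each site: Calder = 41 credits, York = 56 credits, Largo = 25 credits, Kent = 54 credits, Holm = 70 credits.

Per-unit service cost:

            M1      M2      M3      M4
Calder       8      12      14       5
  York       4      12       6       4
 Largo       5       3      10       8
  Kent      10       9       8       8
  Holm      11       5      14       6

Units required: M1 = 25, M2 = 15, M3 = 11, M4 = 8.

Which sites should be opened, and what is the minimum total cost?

Open York and Largo; minimum total cost 324.

For any fixed open set, each sensor cluster goes to its cheapest open site; total = fixed + service.
{York, Largo}: M1→York 4·25=100, M2→Largo 3·15=45, M3→York 6·11=66, M4→York 4·8=32. Service 243; fixed 81; total 324.
{Calder, York, Largo}: M1→York 4·25=100, M2→Largo 3·15=45, M3→York 6·11=66, M4→York 4·8=32. Service 243; fixed 122; total 365.
{Largo}: M1→Largo 5·25=125, M2→Largo 3·15=45, M3→Largo 10·11=110, M4→Largo 8·8=64. Service 344; fixed 25; total 369.
{Calder, York, Largo, Kent, Holm}: M1→York 4·25=100, M2→Largo 3·15=45, M3→York 6·11=66, M4→York 4·8=32. Service 243; fixed 246; total 489.
No other subset beats 324.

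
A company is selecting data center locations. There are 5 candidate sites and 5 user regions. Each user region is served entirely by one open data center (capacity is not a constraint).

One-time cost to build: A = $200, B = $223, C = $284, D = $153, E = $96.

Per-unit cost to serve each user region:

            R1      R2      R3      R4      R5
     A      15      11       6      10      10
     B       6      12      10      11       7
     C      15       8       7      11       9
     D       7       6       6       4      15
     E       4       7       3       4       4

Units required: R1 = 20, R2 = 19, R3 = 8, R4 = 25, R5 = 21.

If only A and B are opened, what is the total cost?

Total cost: 1197

Each user region is assigned to its cheapest site among the open ones.
{A, B}: R1→B 6·20=120, R2→A 11·19=209, R3→A 6·8=48, R4→A 10·25=250, R5→B 7·21=147. Service 774; fixed 423; total 1197.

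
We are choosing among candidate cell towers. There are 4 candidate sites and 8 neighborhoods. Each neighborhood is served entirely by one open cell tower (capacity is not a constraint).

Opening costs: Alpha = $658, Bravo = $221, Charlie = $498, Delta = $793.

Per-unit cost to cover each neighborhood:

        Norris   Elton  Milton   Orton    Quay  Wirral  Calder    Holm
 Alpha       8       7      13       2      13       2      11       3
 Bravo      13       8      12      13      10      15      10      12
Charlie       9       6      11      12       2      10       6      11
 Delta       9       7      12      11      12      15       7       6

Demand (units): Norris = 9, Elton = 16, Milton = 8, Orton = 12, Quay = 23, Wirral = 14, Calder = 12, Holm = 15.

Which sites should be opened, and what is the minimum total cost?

Open Charlie only; minimum total cost 1330.

For any fixed open set, each neighborhood goes to its cheapest open site; total = fixed + service.
{Charlie}: Norris→Charlie 9·9=81, Elton→Charlie 6·16=96, Milton→Charlie 11·8=88, Orton→Charlie 12·12=144, Quay→Charlie 2·23=46, Wirral→Charlie 10·14=140, Calder→Charlie 6·12=72, Holm→Charlie 11·15=165. Service 832; fixed 498; total 1330.
{Bravo}: Norris→Bravo 13·9=117, Elton→Bravo 8·16=128, Milton→Bravo 12·8=96, Orton→Bravo 13·12=156, Quay→Bravo 10·23=230, Wirral→Bravo 15·14=210, Calder→Bravo 10·12=120, Holm→Bravo 12·15=180. Service 1237; fixed 221; total 1458.
{Alpha}: service 816 + fixed 658 = 1474
{Alpha, Bravo, Charlie, Delta}: Norris→Alpha 8·9=72, Elton→Charlie 6·16=96, Milton→Charlie 11·8=88, Orton→Alpha 2·12=24, Quay→Charlie 2·23=46, Wirral→Alpha 2·14=28, Calder→Charlie 6·12=72, Holm→Alpha 3·15=45. Service 471; fixed 2170; total 2641.
No other subset beats 1330.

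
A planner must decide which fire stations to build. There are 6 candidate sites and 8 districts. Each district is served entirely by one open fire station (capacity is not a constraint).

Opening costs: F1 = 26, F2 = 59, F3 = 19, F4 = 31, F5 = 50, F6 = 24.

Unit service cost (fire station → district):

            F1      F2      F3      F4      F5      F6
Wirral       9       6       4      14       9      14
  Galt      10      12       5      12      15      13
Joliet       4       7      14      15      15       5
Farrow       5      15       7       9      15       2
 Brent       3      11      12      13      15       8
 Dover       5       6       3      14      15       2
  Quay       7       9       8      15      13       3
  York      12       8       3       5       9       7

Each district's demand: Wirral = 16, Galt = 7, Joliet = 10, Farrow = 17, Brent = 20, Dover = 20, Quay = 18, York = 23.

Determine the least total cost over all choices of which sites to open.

For any fixed open set, each district goes to its cheapest open site; total = fixed + service.
{F1, F3, F6}: Wirral→F3 4·16=64, Galt→F3 5·7=35, Joliet→F1 4·10=40, Farrow→F6 2·17=34, Brent→F1 3·20=60, Dover→F6 2·20=40, Quay→F6 3·18=54, York→F3 3·23=69. Service 396; fixed 69; total 465.
{F1, F3, F4, F6}: service 396 + fixed 100 = 496
{F1, F3, F5, F6}: service 396 + fixed 119 = 515
{F1, F2, F3, F4, F5, F6}: Wirral→F3 4·16=64, Galt→F3 5·7=35, Joliet→F1 4·10=40, Farrow→F6 2·17=34, Brent→F1 3·20=60, Dover→F6 2·20=40, Quay→F6 3·18=54, York→F3 3·23=69. Service 396; fixed 209; total 605.
No other subset beats 465.

Minimum total cost: 465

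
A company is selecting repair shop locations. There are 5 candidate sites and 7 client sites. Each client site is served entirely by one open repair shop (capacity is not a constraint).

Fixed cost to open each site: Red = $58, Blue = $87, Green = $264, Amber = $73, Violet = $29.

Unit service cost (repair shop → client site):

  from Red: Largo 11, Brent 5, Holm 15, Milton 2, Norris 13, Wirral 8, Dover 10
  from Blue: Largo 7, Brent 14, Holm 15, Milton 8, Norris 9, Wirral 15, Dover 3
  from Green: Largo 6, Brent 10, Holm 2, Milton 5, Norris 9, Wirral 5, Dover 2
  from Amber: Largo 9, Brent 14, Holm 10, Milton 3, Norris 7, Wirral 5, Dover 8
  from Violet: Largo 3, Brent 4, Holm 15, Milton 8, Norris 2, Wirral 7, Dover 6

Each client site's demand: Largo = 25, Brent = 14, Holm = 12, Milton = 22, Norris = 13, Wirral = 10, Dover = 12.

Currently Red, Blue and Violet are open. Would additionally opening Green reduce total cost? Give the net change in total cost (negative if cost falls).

Current service cost with {Red, Blue, Violet}: 487.
Adding Green: each client site re-picks its cheapest; new service cost 299, saving 188.
Extra fixed cost: 264. Net change = 264 − 188 = 76.
(Totals: 661 → 737.)

No — net change +76 (cost rises by 76).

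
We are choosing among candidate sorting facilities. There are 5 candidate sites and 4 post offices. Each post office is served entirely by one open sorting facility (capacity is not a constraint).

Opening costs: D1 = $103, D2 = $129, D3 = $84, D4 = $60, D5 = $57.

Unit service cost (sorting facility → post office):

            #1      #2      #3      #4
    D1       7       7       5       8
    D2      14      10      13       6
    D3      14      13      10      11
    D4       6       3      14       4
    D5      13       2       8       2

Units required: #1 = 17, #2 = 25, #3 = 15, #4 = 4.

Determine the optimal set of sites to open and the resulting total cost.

For any fixed open set, each post office goes to its cheapest open site; total = fixed + service.
{D4, D5}: #1→D4 6·17=102, #2→D5 2·25=50, #3→D5 8·15=120, #4→D5 2·4=8. Service 280; fixed 117; total 397.
{D1, D5}: #1→D1 7·17=119, #2→D5 2·25=50, #3→D1 5·15=75, #4→D5 2·4=8. Service 252; fixed 160; total 412.
{D1, D4}: service 268 + fixed 163 = 431
{D1, D2, D3, D4, D5}: #1→D4 6·17=102, #2→D5 2·25=50, #3→D1 5·15=75, #4→D5 2·4=8. Service 235; fixed 433; total 668.
No other subset beats 397.

Open D4 and D5; minimum total cost 397.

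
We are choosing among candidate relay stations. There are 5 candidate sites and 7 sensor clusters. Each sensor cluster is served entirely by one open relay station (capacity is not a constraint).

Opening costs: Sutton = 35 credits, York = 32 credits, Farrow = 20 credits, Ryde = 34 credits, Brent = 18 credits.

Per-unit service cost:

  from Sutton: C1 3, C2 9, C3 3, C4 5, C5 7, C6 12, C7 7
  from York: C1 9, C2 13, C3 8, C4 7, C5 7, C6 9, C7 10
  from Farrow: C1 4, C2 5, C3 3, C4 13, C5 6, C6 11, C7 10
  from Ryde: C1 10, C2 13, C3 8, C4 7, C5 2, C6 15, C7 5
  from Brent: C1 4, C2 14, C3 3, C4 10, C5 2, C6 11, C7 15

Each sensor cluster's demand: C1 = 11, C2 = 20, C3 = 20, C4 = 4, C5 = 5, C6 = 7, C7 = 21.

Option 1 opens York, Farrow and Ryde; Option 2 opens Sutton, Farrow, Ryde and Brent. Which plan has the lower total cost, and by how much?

Option 1 is cheaper by 16.

Option 1: {York, Farrow, Ryde}: C1→Farrow 4·11=44, C2→Farrow 5·20=100, C3→Farrow 3·20=60, C4→York 7·4=28, C5→Ryde 2·5=10, C6→York 9·7=63, C7→Ryde 5·21=105. Service 410; fixed 86; total 496.
Option 2: {Sutton, Farrow, Ryde, Brent}: C1→Sutton 3·11=33, C2→Farrow 5·20=100, C3→Sutton 3·20=60, C4→Sutton 5·4=20, C5→Ryde 2·5=10, C6→Farrow 11·7=77, C7→Ryde 5·21=105. Service 405; fixed 107; total 512.
Difference: |496 − 512| = 16.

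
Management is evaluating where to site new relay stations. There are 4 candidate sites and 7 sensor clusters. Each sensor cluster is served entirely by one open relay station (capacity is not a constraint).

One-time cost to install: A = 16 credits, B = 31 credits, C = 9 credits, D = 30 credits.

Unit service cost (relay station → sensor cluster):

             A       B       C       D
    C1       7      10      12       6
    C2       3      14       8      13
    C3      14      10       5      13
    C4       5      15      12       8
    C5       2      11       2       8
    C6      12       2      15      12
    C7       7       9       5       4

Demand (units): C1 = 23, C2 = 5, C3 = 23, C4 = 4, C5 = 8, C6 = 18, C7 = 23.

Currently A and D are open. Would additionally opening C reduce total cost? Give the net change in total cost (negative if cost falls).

Yes — net change −175 (cost falls by 175).

Current service cost with {A, D}: 796.
Adding C: each sensor cluster re-picks its cheapest; new service cost 612, saving 184.
Extra fixed cost: 9. Net change = 9 − 184 = -175.
(Totals: 842 → 667.)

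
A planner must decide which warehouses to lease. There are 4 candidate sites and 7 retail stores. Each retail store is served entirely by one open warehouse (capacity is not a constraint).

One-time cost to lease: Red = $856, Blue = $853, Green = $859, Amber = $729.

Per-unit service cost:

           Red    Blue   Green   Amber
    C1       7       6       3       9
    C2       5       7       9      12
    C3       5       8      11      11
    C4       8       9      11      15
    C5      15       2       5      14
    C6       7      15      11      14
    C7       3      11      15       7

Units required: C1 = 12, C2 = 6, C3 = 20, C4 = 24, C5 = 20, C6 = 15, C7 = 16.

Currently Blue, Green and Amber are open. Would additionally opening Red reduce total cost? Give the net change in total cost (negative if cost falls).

No — net change +636 (cost rises by 636).

Current service cost with {Blue, Green, Amber}: 771.
Adding Red: each retail store re-picks its cheapest; new service cost 551, saving 220.
Extra fixed cost: 856. Net change = 856 − 220 = 636.
(Totals: 3212 → 3848.)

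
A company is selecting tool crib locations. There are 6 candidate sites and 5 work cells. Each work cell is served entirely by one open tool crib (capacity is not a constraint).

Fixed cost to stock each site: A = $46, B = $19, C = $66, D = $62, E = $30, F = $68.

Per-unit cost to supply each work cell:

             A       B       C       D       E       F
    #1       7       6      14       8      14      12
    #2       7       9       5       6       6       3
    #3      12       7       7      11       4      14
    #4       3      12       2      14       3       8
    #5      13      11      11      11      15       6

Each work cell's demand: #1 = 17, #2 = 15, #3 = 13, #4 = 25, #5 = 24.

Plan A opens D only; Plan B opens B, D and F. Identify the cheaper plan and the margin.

Plan B is cheaper by 314.

Plan A: {D}: #1→D 8·17=136, #2→D 6·15=90, #3→D 11·13=143, #4→D 14·25=350, #5→D 11·24=264. Service 983; fixed 62; total 1045.
Plan B: {B, D, F}: #1→B 6·17=102, #2→F 3·15=45, #3→B 7·13=91, #4→F 8·25=200, #5→F 6·24=144. Service 582; fixed 149; total 731.
Difference: |1045 − 731| = 314.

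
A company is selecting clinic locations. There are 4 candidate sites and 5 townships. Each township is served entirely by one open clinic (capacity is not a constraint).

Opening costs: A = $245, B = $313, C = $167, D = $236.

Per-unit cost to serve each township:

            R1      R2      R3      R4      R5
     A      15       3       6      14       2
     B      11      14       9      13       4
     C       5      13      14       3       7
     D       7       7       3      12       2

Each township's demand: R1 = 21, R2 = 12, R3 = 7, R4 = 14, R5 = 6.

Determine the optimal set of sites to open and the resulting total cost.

Open C only; minimum total cost 610.

For any fixed open set, each township goes to its cheapest open site; total = fixed + service.
{C}: R1→C 5·21=105, R2→C 13·12=156, R3→C 14·7=98, R4→C 3·14=42, R5→C 7·6=42. Service 443; fixed 167; total 610.
{A, C}: R1→C 5·21=105, R2→A 3·12=36, R3→A 6·7=42, R4→C 3·14=42, R5→A 2·6=12. Service 237; fixed 412; total 649.
{C, D}: service 264 + fixed 403 = 667
{A, B, C, D}: R1→C 5·21=105, R2→A 3·12=36, R3→D 3·7=21, R4→C 3·14=42, R5→A 2·6=12. Service 216; fixed 961; total 1177.
(All 15 nonempty subsets were checked; C only is lowest.)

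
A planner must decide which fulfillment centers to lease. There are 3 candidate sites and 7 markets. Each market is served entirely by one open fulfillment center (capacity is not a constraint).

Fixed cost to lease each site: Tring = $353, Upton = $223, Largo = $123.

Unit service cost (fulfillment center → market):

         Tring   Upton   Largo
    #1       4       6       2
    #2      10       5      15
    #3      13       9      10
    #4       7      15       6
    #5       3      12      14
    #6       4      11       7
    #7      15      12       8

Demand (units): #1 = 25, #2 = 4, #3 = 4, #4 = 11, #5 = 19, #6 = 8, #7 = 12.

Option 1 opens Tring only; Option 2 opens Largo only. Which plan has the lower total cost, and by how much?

Option 1: {Tring}: #1→Tring 4·25=100, #2→Tring 10·4=40, #3→Tring 13·4=52, #4→Tring 7·11=77, #5→Tring 3·19=57, #6→Tring 4·8=32, #7→Tring 15·12=180. Service 538; fixed 353; total 891.
Option 2: {Largo}: #1→Largo 2·25=50, #2→Largo 15·4=60, #3→Largo 10·4=40, #4→Largo 6·11=66, #5→Largo 14·19=266, #6→Largo 7·8=56, #7→Largo 8·12=96. Service 634; fixed 123; total 757.
Difference: |891 − 757| = 134.

Option 2 is cheaper by 134.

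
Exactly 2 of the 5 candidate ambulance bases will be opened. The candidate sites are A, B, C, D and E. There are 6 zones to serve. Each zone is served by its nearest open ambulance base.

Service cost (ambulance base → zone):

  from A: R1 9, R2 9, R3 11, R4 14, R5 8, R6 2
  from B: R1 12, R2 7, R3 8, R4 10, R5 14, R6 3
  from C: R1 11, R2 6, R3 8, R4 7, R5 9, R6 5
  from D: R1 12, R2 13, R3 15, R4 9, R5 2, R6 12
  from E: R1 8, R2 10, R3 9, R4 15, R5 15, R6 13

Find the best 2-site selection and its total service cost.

With exactly 2 open, each zone uses its cheapest among the chosen.
{C, D}: R1→C 11, R2→C 6, R3→C 8, R4→C 7, R5→D 2, R6→C 5. Service cost 39.
{A, C}: service cost 40
{B, D}: service cost 41
Among all 10 size-2 choices, {C, D} is lowest.

Choose C and D; total service cost 39.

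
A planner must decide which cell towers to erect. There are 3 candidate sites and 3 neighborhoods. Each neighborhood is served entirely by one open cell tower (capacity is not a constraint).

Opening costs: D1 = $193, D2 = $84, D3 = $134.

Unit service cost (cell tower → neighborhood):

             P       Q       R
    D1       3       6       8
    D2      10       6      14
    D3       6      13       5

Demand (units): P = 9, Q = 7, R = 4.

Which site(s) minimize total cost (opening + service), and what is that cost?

Open D2 only; minimum total cost 272.

For any fixed open set, each neighborhood goes to its cheapest open site; total = fixed + service.
{D2}: P→D2 10·9=90, Q→D2 6·7=42, R→D2 14·4=56. Service 188; fixed 84; total 272.
{D1}: P→D1 3·9=27, Q→D1 6·7=42, R→D1 8·4=32. Service 101; fixed 193; total 294.
{D3}: P→D3 6·9=54, Q→D3 13·7=91, R→D3 5·4=20. Service 165; fixed 134; total 299.
{D1, D2, D3}: service 89 + fixed 411 = 500
(All 7 nonempty subsets were checked; D2 only is lowest.)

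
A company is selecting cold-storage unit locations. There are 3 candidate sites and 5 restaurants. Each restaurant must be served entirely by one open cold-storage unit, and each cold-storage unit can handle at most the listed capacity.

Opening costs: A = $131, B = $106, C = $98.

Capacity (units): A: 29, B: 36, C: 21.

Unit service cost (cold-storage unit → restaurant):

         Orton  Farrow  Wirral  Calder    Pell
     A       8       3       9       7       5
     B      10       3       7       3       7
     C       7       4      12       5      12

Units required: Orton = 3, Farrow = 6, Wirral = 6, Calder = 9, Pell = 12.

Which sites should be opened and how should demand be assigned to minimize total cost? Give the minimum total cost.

Open {B}: Orton→B 10·3=30, Farrow→B 3·6=18, Wirral→B 7·6=42, Calder→B 3·9=27, Pell→B 7·12=84.
Loads: B carries 36/36. Service 201; fixed 106; total 307.
Next best feasible plan costs 396.

Minimum total cost: 307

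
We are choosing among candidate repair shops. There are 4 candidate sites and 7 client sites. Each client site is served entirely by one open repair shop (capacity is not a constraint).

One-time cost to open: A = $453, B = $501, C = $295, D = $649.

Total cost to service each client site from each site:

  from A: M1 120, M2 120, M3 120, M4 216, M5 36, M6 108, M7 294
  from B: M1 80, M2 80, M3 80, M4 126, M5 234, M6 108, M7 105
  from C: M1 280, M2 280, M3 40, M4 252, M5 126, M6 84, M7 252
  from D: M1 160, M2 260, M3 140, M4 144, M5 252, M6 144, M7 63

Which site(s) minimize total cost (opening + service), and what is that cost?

Open B only; minimum total cost 1314.

For any fixed open set, each client site goes to its cheapest open site; total = fixed + service.
{B}: M1→B 80, M2→B 80, M3→B 80, M4→B 126, M5→B 234, M6→B 108, M7→B 105. Service 813; fixed 501; total 1314.
{B, C}: service 641 + fixed 796 = 1437
{A}: service 1014 + fixed 453 = 1467
{A, B, C, D}: service 509 + fixed 1898 = 2407
No other subset beats 1314.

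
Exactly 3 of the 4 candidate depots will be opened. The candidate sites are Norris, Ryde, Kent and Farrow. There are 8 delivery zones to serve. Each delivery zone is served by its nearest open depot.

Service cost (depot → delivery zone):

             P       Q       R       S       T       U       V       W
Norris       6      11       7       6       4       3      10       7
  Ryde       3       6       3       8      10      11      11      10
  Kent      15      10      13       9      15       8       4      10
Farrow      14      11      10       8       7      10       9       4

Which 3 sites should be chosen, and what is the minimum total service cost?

With exactly 3 open, each delivery zone uses its cheapest among the chosen.
{Norris, Ryde, Kent}: P→Ryde 3, Q→Ryde 6, R→Ryde 3, S→Norris 6, T→Norris 4, U→Norris 3, V→Kent 4, W→Norris 7. Service cost 36.
{Norris, Ryde, Farrow}: service cost 38
{Ryde, Kent, Farrow}: service cost 43
Among all 4 size-3 choices, {Norris, Ryde, Kent} is lowest.

Choose Norris, Ryde and Kent; total service cost 36.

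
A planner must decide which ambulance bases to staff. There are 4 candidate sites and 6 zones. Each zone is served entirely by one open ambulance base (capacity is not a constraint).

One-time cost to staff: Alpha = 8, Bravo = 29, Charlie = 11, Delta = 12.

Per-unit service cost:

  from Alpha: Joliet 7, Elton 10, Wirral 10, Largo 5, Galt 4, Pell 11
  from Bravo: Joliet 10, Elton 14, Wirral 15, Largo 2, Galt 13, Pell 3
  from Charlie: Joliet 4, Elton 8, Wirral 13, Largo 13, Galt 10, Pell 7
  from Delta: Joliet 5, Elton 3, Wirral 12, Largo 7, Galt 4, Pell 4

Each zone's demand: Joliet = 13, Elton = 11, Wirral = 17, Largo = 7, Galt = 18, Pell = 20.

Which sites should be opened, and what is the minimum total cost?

Open Alpha, Bravo, Charlie and Delta; minimum total cost 461.

For any fixed open set, each zone goes to its cheapest open site; total = fixed + service.
{Alpha, Bravo, Charlie, Delta}: Joliet→Charlie 4·13=52, Elton→Delta 3·11=33, Wirral→Alpha 10·17=170, Largo→Bravo 2·7=14, Galt→Alpha 4·18=72, Pell→Bravo 3·20=60. Service 401; fixed 60; total 461.
{Alpha, Bravo, Delta}: service 414 + fixed 49 = 463
{Alpha, Charlie, Delta}: service 442 + fixed 31 = 473
{Alpha}: service 698 + fixed 8 = 706
No other subset beats 461.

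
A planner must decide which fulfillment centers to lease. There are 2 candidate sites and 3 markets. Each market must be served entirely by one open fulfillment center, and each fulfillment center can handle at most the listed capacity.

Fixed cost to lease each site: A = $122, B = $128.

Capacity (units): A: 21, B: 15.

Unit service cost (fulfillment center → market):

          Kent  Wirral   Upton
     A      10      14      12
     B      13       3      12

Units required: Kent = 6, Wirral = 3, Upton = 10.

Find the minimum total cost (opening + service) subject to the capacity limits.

Open {A}: Kent→A 10·6=60, Wirral→A 14·3=42, Upton→A 12·10=120.
Loads: A carries 19/21. Service 222; fixed 122; total 344.
Next best feasible plan costs 439.

Minimum total cost: 344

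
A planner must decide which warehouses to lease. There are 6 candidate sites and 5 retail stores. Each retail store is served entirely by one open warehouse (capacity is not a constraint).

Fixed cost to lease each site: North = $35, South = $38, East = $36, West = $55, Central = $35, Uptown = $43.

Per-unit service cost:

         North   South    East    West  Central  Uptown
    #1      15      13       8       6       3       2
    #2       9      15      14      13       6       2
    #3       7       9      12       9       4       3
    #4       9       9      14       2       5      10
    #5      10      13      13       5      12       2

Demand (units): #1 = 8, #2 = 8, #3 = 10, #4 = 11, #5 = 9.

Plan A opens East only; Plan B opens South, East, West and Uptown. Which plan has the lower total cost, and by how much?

Plan A: {East}: #1→East 8·8=64, #2→East 14·8=112, #3→East 12·10=120, #4→East 14·11=154, #5→East 13·9=117. Service 567; fixed 36; total 603.
Plan B: {South, East, West, Uptown}: #1→Uptown 2·8=16, #2→Uptown 2·8=16, #3→Uptown 3·10=30, #4→West 2·11=22, #5→Uptown 2·9=18. Service 102; fixed 172; total 274.
Difference: |603 − 274| = 329.

Plan B is cheaper by 329.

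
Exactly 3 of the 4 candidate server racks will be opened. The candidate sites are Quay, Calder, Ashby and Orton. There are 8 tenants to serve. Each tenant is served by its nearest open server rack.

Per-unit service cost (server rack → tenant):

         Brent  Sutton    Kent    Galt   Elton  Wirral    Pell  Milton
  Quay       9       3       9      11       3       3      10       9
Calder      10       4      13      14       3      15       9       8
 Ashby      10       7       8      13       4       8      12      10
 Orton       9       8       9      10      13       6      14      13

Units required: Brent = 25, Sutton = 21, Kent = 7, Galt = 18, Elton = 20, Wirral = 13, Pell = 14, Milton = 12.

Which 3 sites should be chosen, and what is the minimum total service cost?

Choose Quay, Calder and Orton; total service cost 852.

With exactly 3 open, each tenant uses its cheapest among the chosen.
{Quay, Calder, Orton}: Brent→Quay 9·25=225, Sutton→Quay 3·21=63, Kent→Quay 9·7=63, Galt→Orton 10·18=180, Elton→Quay 3·20=60, Wirral→Quay 3·13=39, Pell→Calder 9·14=126, Milton→Calder 8·12=96. Service cost 852.
{Quay, Calder, Ashby}: service cost 863
{Quay, Ashby, Orton}: service cost 871
Among all 4 size-3 choices, {Quay, Calder, Orton} is lowest.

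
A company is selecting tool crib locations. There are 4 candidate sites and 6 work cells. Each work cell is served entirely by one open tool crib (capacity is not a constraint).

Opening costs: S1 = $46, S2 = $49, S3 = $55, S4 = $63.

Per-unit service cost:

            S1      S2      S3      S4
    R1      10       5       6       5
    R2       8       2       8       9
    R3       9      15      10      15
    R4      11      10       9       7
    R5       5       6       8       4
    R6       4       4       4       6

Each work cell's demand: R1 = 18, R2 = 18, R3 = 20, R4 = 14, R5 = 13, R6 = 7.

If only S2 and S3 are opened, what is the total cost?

Each work cell is assigned to its cheapest site among the open ones.
{S2, S3}: R1→S2 5·18=90, R2→S2 2·18=36, R3→S3 10·20=200, R4→S3 9·14=126, R5→S2 6·13=78, R6→S2 4·7=28. Service 558; fixed 104; total 662.

Total cost: 662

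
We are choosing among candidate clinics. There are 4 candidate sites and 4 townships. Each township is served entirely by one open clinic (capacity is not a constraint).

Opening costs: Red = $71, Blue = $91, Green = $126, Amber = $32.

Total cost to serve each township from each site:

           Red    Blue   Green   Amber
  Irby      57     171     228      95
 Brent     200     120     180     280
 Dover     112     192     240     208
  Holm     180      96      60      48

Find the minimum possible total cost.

Minimum total cost: 520

For any fixed open set, each township goes to its cheapest open site; total = fixed + service.
{Red, Amber}: Irby→Red 57, Brent→Red 200, Dover→Red 112, Holm→Amber 48. Service 417; fixed 103; total 520.
{Red, Blue, Amber}: service 337 + fixed 194 = 531
{Red, Blue}: service 385 + fixed 162 = 547
{Red, Blue, Green, Amber}: Irby→Red 57, Brent→Blue 120, Dover→Red 112, Holm→Amber 48. Service 337; fixed 320; total 657.
No other subset beats 520.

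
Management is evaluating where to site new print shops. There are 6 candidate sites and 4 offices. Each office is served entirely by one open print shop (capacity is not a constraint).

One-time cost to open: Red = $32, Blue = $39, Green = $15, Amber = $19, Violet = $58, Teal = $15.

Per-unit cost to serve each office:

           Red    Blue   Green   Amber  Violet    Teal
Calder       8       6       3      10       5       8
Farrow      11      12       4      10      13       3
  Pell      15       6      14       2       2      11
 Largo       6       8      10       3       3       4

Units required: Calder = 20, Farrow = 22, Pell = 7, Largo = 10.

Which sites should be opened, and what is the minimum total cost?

For any fixed open set, each office goes to its cheapest open site; total = fixed + service.
{Green, Amber, Teal}: Calder→Green 3·20=60, Farrow→Teal 3·22=66, Pell→Amber 2·7=14, Largo→Amber 3·10=30. Service 170; fixed 49; total 219.
{Green, Amber}: service 192 + fixed 34 = 226
{Red, Green, Amber, Teal}: service 170 + fixed 81 = 251
{Red, Blue, Green, Amber, Violet, Teal}: service 170 + fixed 178 = 348
No other subset beats 219.

Open Green, Amber and Teal; minimum total cost 219.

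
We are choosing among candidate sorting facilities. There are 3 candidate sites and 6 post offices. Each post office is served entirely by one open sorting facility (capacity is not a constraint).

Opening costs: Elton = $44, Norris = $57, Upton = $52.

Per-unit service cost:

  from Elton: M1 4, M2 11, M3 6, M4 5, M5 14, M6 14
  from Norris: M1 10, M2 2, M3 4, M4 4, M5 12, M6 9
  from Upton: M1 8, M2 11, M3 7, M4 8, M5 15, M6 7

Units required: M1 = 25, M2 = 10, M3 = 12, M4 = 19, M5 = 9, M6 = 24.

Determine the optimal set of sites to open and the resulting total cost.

Open Elton and Norris; minimum total cost 669.

For any fixed open set, each post office goes to its cheapest open site; total = fixed + service.
{Elton, Norris}: M1→Elton 4·25=100, M2→Norris 2·10=20, M3→Norris 4·12=48, M4→Norris 4·19=76, M5→Norris 12·9=108, M6→Norris 9·24=216. Service 568; fixed 101; total 669.
{Elton, Norris, Upton}: service 520 + fixed 153 = 673
{Norris, Upton}: service 620 + fixed 109 = 729
{Elton}: service 839 + fixed 44 = 883
No other subset beats 669.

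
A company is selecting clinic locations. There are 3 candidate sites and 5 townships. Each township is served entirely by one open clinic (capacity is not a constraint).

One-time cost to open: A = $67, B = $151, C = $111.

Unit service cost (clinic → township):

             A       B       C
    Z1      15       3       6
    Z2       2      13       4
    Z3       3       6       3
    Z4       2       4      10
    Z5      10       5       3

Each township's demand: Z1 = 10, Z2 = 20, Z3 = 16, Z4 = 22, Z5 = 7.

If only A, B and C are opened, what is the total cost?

Each township is assigned to its cheapest site among the open ones.
{A, B, C}: Z1→B 3·10=30, Z2→A 2·20=40, Z3→A 3·16=48, Z4→A 2·22=44, Z5→C 3·7=21. Service 183; fixed 329; total 512.

Total cost: 512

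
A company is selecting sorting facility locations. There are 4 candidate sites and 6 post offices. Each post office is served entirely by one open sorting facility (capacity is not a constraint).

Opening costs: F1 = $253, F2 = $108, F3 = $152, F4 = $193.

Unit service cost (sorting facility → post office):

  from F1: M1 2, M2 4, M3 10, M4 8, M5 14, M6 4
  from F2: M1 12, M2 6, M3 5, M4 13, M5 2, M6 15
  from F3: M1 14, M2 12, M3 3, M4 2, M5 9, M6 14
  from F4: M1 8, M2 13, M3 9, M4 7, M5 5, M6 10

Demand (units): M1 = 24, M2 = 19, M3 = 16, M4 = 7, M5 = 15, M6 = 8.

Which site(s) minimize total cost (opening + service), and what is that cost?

For any fixed open set, each post office goes to its cheapest open site; total = fixed + service.
{F1, F2}: M1→F1 2·24=48, M2→F1 4·19=76, M3→F2 5·16=80, M4→F1 8·7=56, M5→F2 2·15=30, M6→F1 4·8=32. Service 322; fixed 361; total 683.
{F1, F3}: service 353 + fixed 405 = 758
{F1, F2, F3}: M1→F1 2·24=48, M2→F1 4·19=76, M3→F3 3·16=48, M4→F3 2·7=14, M5→F2 2·15=30, M6→F1 4·8=32. Service 248; fixed 513; total 761.
{F1, F2, F3, F4}: service 248 + fixed 706 = 954
(All 15 nonempty subsets were checked; F1 and F2 is lowest.)

Open F1 and F2; minimum total cost 683.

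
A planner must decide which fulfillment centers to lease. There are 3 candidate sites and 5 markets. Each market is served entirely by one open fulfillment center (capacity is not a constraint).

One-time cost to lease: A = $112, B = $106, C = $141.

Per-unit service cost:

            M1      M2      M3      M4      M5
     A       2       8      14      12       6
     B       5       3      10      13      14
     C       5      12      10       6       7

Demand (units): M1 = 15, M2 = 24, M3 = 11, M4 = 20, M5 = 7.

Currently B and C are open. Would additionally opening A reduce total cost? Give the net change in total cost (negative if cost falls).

No — net change +60 (cost rises by 60).

Current service cost with {B, C}: 426.
Adding A: each market re-picks its cheapest; new service cost 374, saving 52.
Extra fixed cost: 112. Net change = 112 − 52 = 60.
(Totals: 673 → 733.)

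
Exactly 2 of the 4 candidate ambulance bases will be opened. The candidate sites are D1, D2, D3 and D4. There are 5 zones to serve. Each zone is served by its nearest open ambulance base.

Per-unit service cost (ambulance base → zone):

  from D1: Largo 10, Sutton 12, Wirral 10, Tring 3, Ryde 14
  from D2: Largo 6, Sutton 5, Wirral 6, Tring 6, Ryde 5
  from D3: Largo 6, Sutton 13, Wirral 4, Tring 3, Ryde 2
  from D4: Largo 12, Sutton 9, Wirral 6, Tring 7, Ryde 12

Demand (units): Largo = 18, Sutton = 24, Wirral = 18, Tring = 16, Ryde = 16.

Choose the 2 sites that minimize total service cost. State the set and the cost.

With exactly 2 open, each zone uses its cheapest among the chosen.
{D2, D3}: Largo→D2 6·18=108, Sutton→D2 5·24=120, Wirral→D3 4·18=72, Tring→D3 3·16=48, Ryde→D3 2·16=32. Service cost 380.
{D1, D2}: service cost 464
{D3, D4}: service cost 476
Among all 6 size-2 choices, {D2, D3} is lowest.

Choose D2 and D3; total service cost 380.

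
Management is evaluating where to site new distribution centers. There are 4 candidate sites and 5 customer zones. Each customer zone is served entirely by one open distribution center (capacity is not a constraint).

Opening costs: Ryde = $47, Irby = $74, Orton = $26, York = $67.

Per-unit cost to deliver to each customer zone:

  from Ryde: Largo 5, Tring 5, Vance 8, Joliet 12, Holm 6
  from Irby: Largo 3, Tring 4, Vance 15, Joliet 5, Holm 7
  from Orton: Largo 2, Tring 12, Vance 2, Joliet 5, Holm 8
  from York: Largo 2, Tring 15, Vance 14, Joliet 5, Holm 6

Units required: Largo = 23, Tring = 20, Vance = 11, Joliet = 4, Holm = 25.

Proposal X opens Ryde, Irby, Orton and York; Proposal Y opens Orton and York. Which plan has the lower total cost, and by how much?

Proposal X is cheaper by 39.

Proposal X: {Ryde, Irby, Orton, York}: Largo→Orton 2·23=46, Tring→Irby 4·20=80, Vance→Orton 2·11=22, Joliet→Irby 5·4=20, Holm→Ryde 6·25=150. Service 318; fixed 214; total 532.
Proposal Y: {Orton, York}: Largo→Orton 2·23=46, Tring→Orton 12·20=240, Vance→Orton 2·11=22, Joliet→Orton 5·4=20, Holm→York 6·25=150. Service 478; fixed 93; total 571.
Difference: |532 − 571| = 39.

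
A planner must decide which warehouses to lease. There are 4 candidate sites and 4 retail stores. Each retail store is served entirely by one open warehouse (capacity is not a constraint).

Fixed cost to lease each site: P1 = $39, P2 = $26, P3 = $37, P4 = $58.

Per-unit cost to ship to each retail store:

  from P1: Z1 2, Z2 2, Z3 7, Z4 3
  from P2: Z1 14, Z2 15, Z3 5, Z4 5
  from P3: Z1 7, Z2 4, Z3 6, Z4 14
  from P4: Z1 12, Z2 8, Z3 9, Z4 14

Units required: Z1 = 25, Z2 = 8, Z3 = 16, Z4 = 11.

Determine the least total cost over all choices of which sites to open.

For any fixed open set, each retail store goes to its cheapest open site; total = fixed + service.
{P1, P2}: Z1→P1 2·25=50, Z2→P1 2·8=16, Z3→P2 5·16=80, Z4→P1 3·11=33. Service 179; fixed 65; total 244.
{P1}: service 211 + fixed 39 = 250
{P1, P3}: service 195 + fixed 76 = 271
{P1, P2, P3, P4}: Z1→P1 2·25=50, Z2→P1 2·8=16, Z3→P2 5·16=80, Z4→P1 3·11=33. Service 179; fixed 160; total 339.
(All 15 nonempty subsets were checked; P1 and P2 is lowest.)

Minimum total cost: 244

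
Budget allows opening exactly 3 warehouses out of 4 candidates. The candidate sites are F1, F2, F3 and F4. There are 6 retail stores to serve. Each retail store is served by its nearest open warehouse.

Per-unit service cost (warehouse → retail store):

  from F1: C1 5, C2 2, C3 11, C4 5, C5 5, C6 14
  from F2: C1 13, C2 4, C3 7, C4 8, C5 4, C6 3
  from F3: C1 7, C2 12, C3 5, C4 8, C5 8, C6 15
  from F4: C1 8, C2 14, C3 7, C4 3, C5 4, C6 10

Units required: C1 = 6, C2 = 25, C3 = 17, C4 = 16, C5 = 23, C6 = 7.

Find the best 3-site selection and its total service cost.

With exactly 3 open, each retail store uses its cheapest among the chosen.
{F1, F2, F3}: C1→F1 5·6=30, C2→F1 2·25=50, C3→F3 5·17=85, C4→F1 5·16=80, C5→F2 4·23=92, C6→F2 3·7=21. Service cost 358.
{F1, F2, F4}: service cost 360
{F1, F3, F4}: service cost 375
Among all 4 size-3 choices, {F1, F2, F3} is lowest.

Choose F1, F2 and F3; total service cost 358.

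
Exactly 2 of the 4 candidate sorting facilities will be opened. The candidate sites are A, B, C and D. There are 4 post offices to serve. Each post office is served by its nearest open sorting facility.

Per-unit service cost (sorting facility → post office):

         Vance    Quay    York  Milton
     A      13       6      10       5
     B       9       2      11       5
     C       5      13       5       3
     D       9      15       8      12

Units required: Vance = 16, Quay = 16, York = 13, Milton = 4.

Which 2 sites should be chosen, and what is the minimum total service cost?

With exactly 2 open, each post office uses its cheapest among the chosen.
{B, C}: Vance→C 5·16=80, Quay→B 2·16=32, York→C 5·13=65, Milton→C 3·4=12. Service cost 189.
{A, C}: service cost 253
{B, D}: service cost 300
Among all 6 size-2 choices, {B, C} is lowest.

Choose B and C; total service cost 189.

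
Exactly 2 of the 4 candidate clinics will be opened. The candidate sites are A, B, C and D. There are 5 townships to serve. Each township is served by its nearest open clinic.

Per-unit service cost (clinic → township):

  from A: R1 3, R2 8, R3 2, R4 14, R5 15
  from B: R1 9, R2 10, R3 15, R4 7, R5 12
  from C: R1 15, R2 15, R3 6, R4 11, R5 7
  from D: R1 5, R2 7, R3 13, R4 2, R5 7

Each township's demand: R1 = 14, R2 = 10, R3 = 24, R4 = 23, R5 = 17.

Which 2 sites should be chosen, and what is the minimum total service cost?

With exactly 2 open, each township uses its cheapest among the chosen.
{A, D}: R1→A 3·14=42, R2→D 7·10=70, R3→A 2·24=48, R4→D 2·23=46, R5→D 7·17=119. Service cost 325.
{C, D}: service cost 449
{A, B}: service cost 535
Among all 6 size-2 choices, {A, D} is lowest.

Choose A and D; total service cost 325.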